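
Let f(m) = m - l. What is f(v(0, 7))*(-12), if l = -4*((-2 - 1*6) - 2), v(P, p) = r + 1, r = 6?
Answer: 396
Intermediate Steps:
v(P, p) = 7 (v(P, p) = 6 + 1 = 7)
l = 40 (l = -4*((-2 - 6) - 2) = -4*(-8 - 2) = -4*(-10) = 40)
f(m) = -40 + m (f(m) = m - 1*40 = m - 40 = -40 + m)
f(v(0, 7))*(-12) = (-40 + 7)*(-12) = -33*(-12) = 396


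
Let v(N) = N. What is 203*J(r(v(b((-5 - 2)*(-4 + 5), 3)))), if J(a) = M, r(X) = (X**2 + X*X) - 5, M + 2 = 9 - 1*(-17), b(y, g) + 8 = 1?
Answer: 4872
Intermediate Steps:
b(y, g) = -7 (b(y, g) = -8 + 1 = -7)
M = 24 (M = -2 + (9 - 1*(-17)) = -2 + (9 + 17) = -2 + 26 = 24)
r(X) = -5 + 2*X**2 (r(X) = (X**2 + X**2) - 5 = 2*X**2 - 5 = -5 + 2*X**2)
J(a) = 24
203*J(r(v(b((-5 - 2)*(-4 + 5), 3)))) = 203*24 = 4872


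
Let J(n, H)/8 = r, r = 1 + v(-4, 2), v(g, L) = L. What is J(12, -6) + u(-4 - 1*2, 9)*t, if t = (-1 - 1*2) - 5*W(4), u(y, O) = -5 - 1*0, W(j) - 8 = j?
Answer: 339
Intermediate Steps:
W(j) = 8 + j
u(y, O) = -5 (u(y, O) = -5 + 0 = -5)
r = 3 (r = 1 + 2 = 3)
J(n, H) = 24 (J(n, H) = 8*3 = 24)
t = -63 (t = (-1 - 1*2) - 5*(8 + 4) = (-1 - 2) - 5*12 = -3 - 60 = -63)
J(12, -6) + u(-4 - 1*2, 9)*t = 24 - 5*(-63) = 24 + 315 = 339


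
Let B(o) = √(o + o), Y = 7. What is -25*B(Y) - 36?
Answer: -36 - 25*√14 ≈ -129.54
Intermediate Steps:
B(o) = √2*√o (B(o) = √(2*o) = √2*√o)
-25*B(Y) - 36 = -25*√2*√7 - 36 = -25*√14 - 36 = -36 - 25*√14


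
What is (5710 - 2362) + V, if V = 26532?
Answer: 29880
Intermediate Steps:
(5710 - 2362) + V = (5710 - 2362) + 26532 = 3348 + 26532 = 29880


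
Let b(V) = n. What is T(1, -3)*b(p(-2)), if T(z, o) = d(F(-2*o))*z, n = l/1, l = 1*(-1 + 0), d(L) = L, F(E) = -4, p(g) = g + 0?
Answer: 4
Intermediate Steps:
p(g) = g
l = -1 (l = 1*(-1) = -1)
n = -1 (n = -1/1 = -1*1 = -1)
T(z, o) = -4*z
b(V) = -1
T(1, -3)*b(p(-2)) = -4*1*(-1) = -4*(-1) = 4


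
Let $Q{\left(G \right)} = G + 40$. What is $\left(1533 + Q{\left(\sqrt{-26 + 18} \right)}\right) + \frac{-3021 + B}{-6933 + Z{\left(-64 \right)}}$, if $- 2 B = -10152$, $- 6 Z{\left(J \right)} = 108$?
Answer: $\frac{3643956}{2317} + 2 i \sqrt{2} \approx 1572.7 + 2.8284 i$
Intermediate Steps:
$Z{\left(J \right)} = -18$ ($Z{\left(J \right)} = \left(- \frac{1}{6}\right) 108 = -18$)
$B = 5076$ ($B = \left(- \frac{1}{2}\right) \left(-10152\right) = 5076$)
$Q{\left(G \right)} = 40 + G$
$\left(1533 + Q{\left(\sqrt{-26 + 18} \right)}\right) + \frac{-3021 + B}{-6933 + Z{\left(-64 \right)}} = \left(1533 + \left(40 + \sqrt{-26 + 18}\right)\right) + \frac{-3021 + 5076}{-6933 - 18} = \left(1533 + \left(40 + \sqrt{-8}\right)\right) + \frac{2055}{-6951} = \left(1533 + \left(40 + 2 i \sqrt{2}\right)\right) + 2055 \left(- \frac{1}{6951}\right) = \left(1573 + 2 i \sqrt{2}\right) - \frac{685}{2317} = \frac{3643956}{2317} + 2 i \sqrt{2}$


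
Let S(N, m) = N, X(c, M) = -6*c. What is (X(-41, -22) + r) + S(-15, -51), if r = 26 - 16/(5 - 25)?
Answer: 1289/5 ≈ 257.80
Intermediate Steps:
r = 134/5 (r = 26 - 16/(-20) = 26 - 1/20*(-16) = 26 + ⅘ = 134/5 ≈ 26.800)
(X(-41, -22) + r) + S(-15, -51) = (-6*(-41) + 134/5) - 15 = (246 + 134/5) - 15 = 1364/5 - 15 = 1289/5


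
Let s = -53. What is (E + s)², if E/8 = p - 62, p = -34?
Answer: 674041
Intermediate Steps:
E = -768 (E = 8*(-34 - 62) = 8*(-96) = -768)
(E + s)² = (-768 - 53)² = (-821)² = 674041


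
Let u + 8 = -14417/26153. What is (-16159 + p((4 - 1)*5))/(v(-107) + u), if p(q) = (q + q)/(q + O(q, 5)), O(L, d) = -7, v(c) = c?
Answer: 1690033013/12088048 ≈ 139.81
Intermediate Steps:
u = -223641/26153 (u = -8 - 14417/26153 = -223641/26153 ≈ -8.5513)
p(q) = 2*q/(-7 + q) (p(q) = (q + q)/(q - 7) = (2*q)/(-7 + q) = 2*q/(-7 + q))
(-16159 + p((4 - 1)*5))/(v(-107) + u) = (-16159 + 2*((4 - 1)*5)/(-7 + (4 - 1)*5))/(-107 - 223641/26153) = (-16159 + 2*(3*5)/(-7 + 3*5))/(-3022012/26153) = (-16159 + 2*15/(-7 + 15))*(-26153/3022012) = (-16159 + 2*15/8)*(-26153/3022012) = (-16159 + 2*15*(1/8))*(-26153/3022012) = (-16159 + 15/4)*(-26153/3022012) = -64621/4*(-26153/3022012) = 1690033013/12088048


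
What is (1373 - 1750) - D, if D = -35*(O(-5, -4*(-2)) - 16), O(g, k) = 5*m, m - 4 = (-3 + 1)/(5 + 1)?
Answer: -886/3 ≈ -295.33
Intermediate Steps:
m = 11/3 (m = 4 + (-3 + 1)/(5 + 1) = 4 - 2/6 = 4 - 2*⅙ = 4 - ⅓ = 11/3 ≈ 3.6667)
O(g, k) = 55/3 (O(g, k) = 5*(11/3) = 55/3)
D = -245/3 (D = -35*(55/3 - 16) = -35*7/3 = -245/3 ≈ -81.667)
(1373 - 1750) - D = (1373 - 1750) - 1*(-245/3) = -377 + 245/3 = -886/3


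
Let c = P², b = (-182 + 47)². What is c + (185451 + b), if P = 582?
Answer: 542400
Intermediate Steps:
b = 18225 (b = (-135)² = 18225)
c = 338724 (c = 582² = 338724)
c + (185451 + b) = 338724 + (185451 + 18225) = 338724 + 203676 = 542400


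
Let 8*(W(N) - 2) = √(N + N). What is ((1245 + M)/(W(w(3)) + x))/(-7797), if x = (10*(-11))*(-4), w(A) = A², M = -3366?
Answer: 9999808/16248009761 - 8484*√2/16248009761 ≈ 0.00061471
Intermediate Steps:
x = 440 (x = -110*(-4) = 440)
W(N) = 2 + √2*√N/8 (W(N) = 2 + √(N + N)/8 = 2 + √(2*N)/8 = 2 + (√2*√N)/8 = 2 + √2*√N/8)
((1245 + M)/(W(w(3)) + x))/(-7797) = ((1245 - 3366)/((2 + √2*√(3²)/8) + 440))/(-7797) = -2121/((2 + √2*√9/8) + 440)*(-1/7797) = -2121/((2 + (⅛)*√2*3) + 440)*(-1/7797) = -2121/((2 + 3*√2/8) + 440)*(-1/7797) = -2121/(442 + 3*√2/8)*(-1/7797) = 707/(2599*(442 + 3*√2/8))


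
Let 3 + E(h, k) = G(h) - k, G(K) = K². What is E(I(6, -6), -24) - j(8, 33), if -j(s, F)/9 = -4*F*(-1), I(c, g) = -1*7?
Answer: 1258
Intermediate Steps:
I(c, g) = -7
j(s, F) = -36*F (j(s, F) = -9*(-4*F)*(-1) = -36*F)
E(h, k) = -3 + h² - k (E(h, k) = -3 + (h² - k) = -3 + h² - k)
E(I(6, -6), -24) - j(8, 33) = (-3 + (-7)² - 1*(-24)) - (-36)*33 = (-3 + 49 + 24) - 1*(-1188) = 70 + 1188 = 1258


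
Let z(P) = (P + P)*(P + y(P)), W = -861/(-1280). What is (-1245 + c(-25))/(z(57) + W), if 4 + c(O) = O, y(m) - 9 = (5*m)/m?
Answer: -1630720/10361181 ≈ -0.15739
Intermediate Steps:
y(m) = 14 (y(m) = 9 + (5*m)/m = 9 + 5 = 14)
W = 861/1280 (W = -861*(-1/1280) = 861/1280 ≈ 0.67266)
c(O) = -4 + O
z(P) = 2*P*(14 + P) (z(P) = (P + P)*(P + 14) = (2*P)*(14 + P) = 2*P*(14 + P))
(-1245 + c(-25))/(z(57) + W) = (-1245 + (-4 - 25))/(2*57*(14 + 57) + 861/1280) = (-1245 - 29)/(2*57*71 + 861/1280) = -1274/(8094 + 861/1280) = -1274/10361181/1280 = -1274*1280/10361181 = -1630720/10361181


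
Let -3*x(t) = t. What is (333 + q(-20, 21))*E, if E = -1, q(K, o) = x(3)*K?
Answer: -353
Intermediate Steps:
x(t) = -t/3
q(K, o) = -K (q(K, o) = (-⅓*3)*K = -K)
(333 + q(-20, 21))*E = (333 - 1*(-20))*(-1) = (333 + 20)*(-1) = 353*(-1) = -353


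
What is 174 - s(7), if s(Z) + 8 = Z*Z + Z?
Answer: 126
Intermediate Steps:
s(Z) = -8 + Z + Z**2 (s(Z) = -8 + (Z*Z + Z) = -8 + (Z**2 + Z) = -8 + (Z + Z**2) = -8 + Z + Z**2)
174 - s(7) = 174 - (-8 + 7 + 7**2) = 174 - (-8 + 7 + 49) = 174 - 1*48 = 174 - 48 = 126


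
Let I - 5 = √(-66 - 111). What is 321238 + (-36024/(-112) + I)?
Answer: 4501905/14 + I*√177 ≈ 3.2156e+5 + 13.304*I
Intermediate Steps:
I = 5 + I*√177 (I = 5 + √(-66 - 111) = 5 + √(-177) = 5 + I*√177 ≈ 5.0 + 13.304*I)
321238 + (-36024/(-112) + I) = 321238 + (-36024/(-112) + (5 + I*√177)) = 321238 + (-36024*(-1)/112 + (5 + I*√177)) = 321238 + (-114*(-79/28) + (5 + I*√177)) = 321238 + (4503/14 + (5 + I*√177)) = 321238 + (4573/14 + I*√177) = 4501905/14 + I*√177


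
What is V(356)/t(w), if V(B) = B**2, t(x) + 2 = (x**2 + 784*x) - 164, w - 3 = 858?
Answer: 126736/1416179 ≈ 0.089491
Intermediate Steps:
w = 861 (w = 3 + 858 = 861)
t(x) = -166 + x**2 + 784*x (t(x) = -2 + ((x**2 + 784*x) - 164) = -2 + (-164 + x**2 + 784*x) = -166 + x**2 + 784*x)
V(356)/t(w) = 356**2/(-166 + 861**2 + 784*861) = 126736/(-166 + 741321 + 675024) = 126736/1416179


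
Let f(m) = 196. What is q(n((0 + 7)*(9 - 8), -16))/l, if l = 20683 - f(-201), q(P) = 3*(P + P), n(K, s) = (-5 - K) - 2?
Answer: -28/6829 ≈ -0.0041002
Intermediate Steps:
n(K, s) = -7 - K
q(P) = 6*P (q(P) = 3*(2*P) = 6*P)
l = 20487 (l = 20683 - 1*196 = 20683 - 196 = 20487)
q(n((0 + 7)*(9 - 8), -16))/l = (6*(-7 - (0 + 7)*(9 - 8)))/20487 = (6*(-7 - 7))*(1/20487) = (6*(-14))*(1/20487) = -84*1/20487 = -28/6829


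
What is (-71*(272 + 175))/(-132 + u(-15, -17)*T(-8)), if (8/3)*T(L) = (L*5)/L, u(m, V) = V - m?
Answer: 42316/181 ≈ 233.79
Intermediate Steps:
T(L) = 15/8 (T(L) = 3*((L*5)/L)/8 = 3*((5*L)/L)/8 = (3/8)*5 = 15/8)
(-71*(272 + 175))/(-132 + u(-15, -17)*T(-8)) = (-71*(272 + 175))/(-132 + (-17 - 1*(-15))*(15/8)) = (-71*447)/(-132 + (-17 + 15)*(15/8)) = -31737/(-132 - 2*15/8) = -31737/(-132 - 15/4) = -31737/(-543/4) = -31737*(-4/543) = 42316/181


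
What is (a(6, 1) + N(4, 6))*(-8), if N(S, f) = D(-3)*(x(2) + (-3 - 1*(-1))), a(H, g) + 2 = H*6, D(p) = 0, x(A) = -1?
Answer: -272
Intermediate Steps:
a(H, g) = -2 + 6*H (a(H, g) = -2 + H*6 = -2 + 6*H)
N(S, f) = 0 (N(S, f) = 0*(-1 + (-3 - 1*(-1))) = 0*(-1 + (-3 + 1)) = 0*(-1 - 2) = 0*(-3) = 0)
(a(6, 1) + N(4, 6))*(-8) = ((-2 + 6*6) + 0)*(-8) = ((-2 + 36) + 0)*(-8) = (34 + 0)*(-8) = 34*(-8) = -272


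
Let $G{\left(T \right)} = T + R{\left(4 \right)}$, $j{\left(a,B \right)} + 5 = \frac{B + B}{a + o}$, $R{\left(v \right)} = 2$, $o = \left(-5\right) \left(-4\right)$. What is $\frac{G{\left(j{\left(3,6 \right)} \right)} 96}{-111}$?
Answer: $\frac{1824}{851} \approx 2.1434$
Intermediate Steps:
$o = 20$
$j{\left(a,B \right)} = -5 + \frac{2 B}{20 + a}$ ($j{\left(a,B \right)} = -5 + \frac{B + B}{a + 20} = -5 + \frac{2 B}{20 + a}$)
$G{\left(T \right)} = 2 + T$ ($G{\left(T \right)} = T + 2 = 2 + T$)
$\frac{G{\left(j{\left(3,6 \right)} \right)} 96}{-111} = \frac{\left(2 + \frac{-100 - 15 + 2 \cdot 6}{20 + 3}\right) 96}{-111} = \left(2 + \frac{-100 - 15 + 12}{23}\right) 96 \left(- \frac{1}{111}\right) = \left(2 + \frac{1}{23} \left(-103\right)\right) 96 \left(- \frac{1}{111}\right) = \left(2 - \frac{103}{23}\right) 96 \left(- \frac{1}{111}\right) = \left(- \frac{57}{23}\right) 96 \left(- \frac{1}{111}\right) = \left(- \frac{5472}{23}\right) \left(- \frac{1}{111}\right) = \frac{1824}{851}$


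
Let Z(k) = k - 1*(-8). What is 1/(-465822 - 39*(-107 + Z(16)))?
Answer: -1/462585 ≈ -2.1618e-6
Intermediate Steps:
Z(k) = 8 + k (Z(k) = k + 8 = 8 + k)
1/(-465822 - 39*(-107 + Z(16))) = 1/(-465822 - 39*(-107 + (8 + 16))) = 1/(-465822 - 39*(-107 + 24)) = 1/(-465822 - 39*(-83)) = 1/(-465822 + 3237) = 1/(-462585) = -1/462585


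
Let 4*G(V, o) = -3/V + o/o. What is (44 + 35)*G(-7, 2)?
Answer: 395/14 ≈ 28.214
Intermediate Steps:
G(V, o) = ¼ - 3/(4*V) (G(V, o) = (-3/V + o/o)/4 = (-3/V + 1)/4 = (1 - 3/V)/4 = ¼ - 3/(4*V))
(44 + 35)*G(-7, 2) = (44 + 35)*((¼)*(-3 - 7)/(-7)) = 79*((¼)*(-⅐)*(-10)) = 79*(5/14) = 395/14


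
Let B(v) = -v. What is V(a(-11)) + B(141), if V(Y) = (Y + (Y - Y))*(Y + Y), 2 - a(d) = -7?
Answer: 21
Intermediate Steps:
a(d) = 9 (a(d) = 2 - 1*(-7) = 2 + 7 = 9)
V(Y) = 2*Y² (V(Y) = (Y + 0)*(2*Y) = Y*(2*Y) = 2*Y²)
V(a(-11)) + B(141) = 2*9² - 1*141 = 2*81 - 141 = 162 - 141 = 21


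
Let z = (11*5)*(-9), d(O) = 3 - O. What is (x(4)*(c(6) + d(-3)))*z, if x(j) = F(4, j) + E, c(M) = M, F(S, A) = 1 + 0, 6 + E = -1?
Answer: 35640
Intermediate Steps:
E = -7 (E = -6 - 1 = -7)
F(S, A) = 1
x(j) = -6 (x(j) = 1 - 7 = -6)
z = -495 (z = 55*(-9) = -495)
(x(4)*(c(6) + d(-3)))*z = -6*(6 + (3 - 1*(-3)))*(-495) = -6*(6 + (3 + 3))*(-495) = -6*(6 + 6)*(-495) = -6*12*(-495) = -72*(-495) = 35640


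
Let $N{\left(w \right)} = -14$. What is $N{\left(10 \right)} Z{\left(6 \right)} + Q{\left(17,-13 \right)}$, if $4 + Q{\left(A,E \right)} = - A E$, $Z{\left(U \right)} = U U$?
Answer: $-287$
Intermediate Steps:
$Z{\left(U \right)} = U^{2}$
$Q{\left(A,E \right)} = -4 - A E$ ($Q{\left(A,E \right)} = -4 + - A E = -4 - A E$)
$N{\left(10 \right)} Z{\left(6 \right)} + Q{\left(17,-13 \right)} = - 14 \cdot 6^{2} - \left(4 + 17 \left(-13\right)\right) = \left(-14\right) 36 + \left(-4 + 221\right) = -504 + 217 = -287$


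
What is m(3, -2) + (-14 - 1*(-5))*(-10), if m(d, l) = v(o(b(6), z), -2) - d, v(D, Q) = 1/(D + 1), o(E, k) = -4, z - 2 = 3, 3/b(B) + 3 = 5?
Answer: 260/3 ≈ 86.667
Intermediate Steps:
b(B) = 3/2 (b(B) = 3/(-3 + 5) = 3/2)
z = 5 (z = 2 + 3 = 5)
v(D, Q) = 1/(1 + D)
m(d, l) = -1/3 - d (m(d, l) = 1/(1 - 4) - d = 1/(-3) - d = -1/3 - d)
m(3, -2) + (-14 - 1*(-5))*(-10) = (-1/3 - 1*3) + (-14 - 1*(-5))*(-10) = (-1/3 - 3) + (-14 + 5)*(-10) = -10/3 - 9*(-10) = -10/3 + 90 = 260/3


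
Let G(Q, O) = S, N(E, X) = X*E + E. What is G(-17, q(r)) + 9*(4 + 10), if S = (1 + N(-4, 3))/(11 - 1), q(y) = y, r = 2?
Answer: 249/2 ≈ 124.50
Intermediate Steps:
N(E, X) = E + E*X (N(E, X) = E*X + E = E + E*X)
S = -3/2 (S = (1 - 4*(1 + 3))/(11 - 1) = (1 - 4*4)/10 = (1 - 16)*(1/10) = -15*1/10 = -3/2 ≈ -1.5000)
G(Q, O) = -3/2
G(-17, q(r)) + 9*(4 + 10) = -3/2 + 9*(4 + 10) = -3/2 + 9*14 = -3/2 + 126 = 249/2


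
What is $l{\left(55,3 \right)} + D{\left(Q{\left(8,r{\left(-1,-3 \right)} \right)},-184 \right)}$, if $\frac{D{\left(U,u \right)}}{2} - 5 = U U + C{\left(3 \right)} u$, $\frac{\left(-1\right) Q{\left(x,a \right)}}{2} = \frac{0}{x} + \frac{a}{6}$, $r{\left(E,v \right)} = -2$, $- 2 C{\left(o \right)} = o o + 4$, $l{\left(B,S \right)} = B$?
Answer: $\frac{22121}{9} \approx 2457.9$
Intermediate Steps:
$C{\left(o \right)} = -2 - \frac{o^{2}}{2}$ ($C{\left(o \right)} = - \frac{o o + 4}{2} = - \frac{o^{2} + 4}{2} = - \frac{4 + o^{2}}{2} = -2 - \frac{o^{2}}{2}$)
$Q{\left(x,a \right)} = - \frac{a}{3}$ ($Q{\left(x,a \right)} = - 2 \left(\frac{0}{x} + \frac{a}{6}\right) = - 2 \left(0 + a \frac{1}{6}\right) = - 2 \left(0 + \frac{a}{6}\right) = - 2 \frac{a}{6} = - \frac{a}{3}$)
$D{\left(U,u \right)} = 10 - 13 u + 2 U^{2}$ ($D{\left(U,u \right)} = 10 + 2 \left(U U + \left(-2 - \frac{3^{2}}{2}\right) u\right) = 10 + 2 \left(U^{2} + \left(-2 - \frac{9}{2}\right) u\right) = 10 + 2 \left(U^{2} - \frac{13 u}{2}\right) = 10 + \left(- 13 u + 2 U^{2}\right) = 10 - 13 u + 2 U^{2}$)
$l{\left(55,3 \right)} + D{\left(Q{\left(8,r{\left(-1,-3 \right)} \right)},-184 \right)} = 55 + \left(10 - -2392 + 2 \left(\left(- \frac{1}{3}\right) \left(-2\right)\right)^{2}\right) = 55 + \left(10 + 2392 + 2 \left(\frac{2}{3}\right)^{2}\right) = 55 + \left(10 + 2392 + 2 \cdot \frac{4}{9}\right) = 55 + \left(10 + 2392 + \frac{8}{9}\right) = 55 + \frac{21626}{9} = \frac{22121}{9}$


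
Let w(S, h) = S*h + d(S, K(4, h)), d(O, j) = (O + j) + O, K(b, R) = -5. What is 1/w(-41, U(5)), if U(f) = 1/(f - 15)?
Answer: -10/829 ≈ -0.012063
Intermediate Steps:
d(O, j) = j + 2*O
U(f) = 1/(-15 + f)
w(S, h) = -5 + 2*S + S*h (w(S, h) = S*h + (-5 + 2*S) = -5 + 2*S + S*h)
1/w(-41, U(5)) = 1/(-5 + 2*(-41) - 41/(-15 + 5)) = 1/(-5 - 82 - 41/(-10)) = 1/(-5 - 82 - 41*(-1/10)) = 1/(-5 - 82 + 41/10) = 1/(-829/10) = -10/829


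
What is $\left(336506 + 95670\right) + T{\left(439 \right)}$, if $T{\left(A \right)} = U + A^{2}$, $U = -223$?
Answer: $624674$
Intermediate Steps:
$T{\left(A \right)} = -223 + A^{2}$
$\left(336506 + 95670\right) + T{\left(439 \right)} = \left(336506 + 95670\right) - \left(223 - 439^{2}\right) = 432176 + \left(-223 + 192721\right) = 432176 + 192498 = 624674$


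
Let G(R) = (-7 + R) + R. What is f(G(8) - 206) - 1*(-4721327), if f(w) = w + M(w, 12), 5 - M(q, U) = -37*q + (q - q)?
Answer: 4713846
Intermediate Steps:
M(q, U) = 5 + 37*q (M(q, U) = 5 - (-37*q + (q - q)) = 5 - (-37*q + 0) = 5 - (-37)*q = 5 + 37*q)
G(R) = -7 + 2*R
f(w) = 5 + 38*w (f(w) = w + (5 + 37*w) = 5 + 38*w)
f(G(8) - 206) - 1*(-4721327) = (5 + 38*((-7 + 2*8) - 206)) - 1*(-4721327) = (5 + 38*((-7 + 16) - 206)) + 4721327 = (5 + 38*(9 - 206)) + 4721327 = (5 + 38*(-197)) + 4721327 = (5 - 7486) + 4721327 = -7481 + 4721327 = 4713846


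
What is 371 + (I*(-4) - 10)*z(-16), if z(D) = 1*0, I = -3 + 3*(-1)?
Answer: 371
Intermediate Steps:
I = -6 (I = -3 - 3 = -6)
z(D) = 0
371 + (I*(-4) - 10)*z(-16) = 371 + (-6*(-4) - 10)*0 = 371 + (24 - 10)*0 = 371 + 14*0 = 371 + 0 = 371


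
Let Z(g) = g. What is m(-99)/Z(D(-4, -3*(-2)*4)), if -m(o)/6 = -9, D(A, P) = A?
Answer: -27/2 ≈ -13.500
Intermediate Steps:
m(o) = 54 (m(o) = -6*(-9) = 54)
m(-99)/Z(D(-4, -3*(-2)*4)) = 54/(-4) = 54*(-¼) = -27/2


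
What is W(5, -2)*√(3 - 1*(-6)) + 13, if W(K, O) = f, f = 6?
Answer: 31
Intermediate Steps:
W(K, O) = 6
W(5, -2)*√(3 - 1*(-6)) + 13 = 6*√(3 - 1*(-6)) + 13 = 6*√(3 + 6) + 13 = 6*√9 + 13 = 6*3 + 13 = 18 + 13 = 31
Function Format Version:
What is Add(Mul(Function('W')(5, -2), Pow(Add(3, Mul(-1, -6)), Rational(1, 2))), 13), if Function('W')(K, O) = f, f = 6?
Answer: 31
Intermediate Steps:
Function('W')(K, O) = 6
Add(Mul(Function('W')(5, -2), Pow(Add(3, Mul(-1, -6)), Rational(1, 2))), 13) = Add(Mul(6, Pow(Add(3, Mul(-1, -6)), Rational(1, 2))), 13) = Add(Mul(6, Pow(Add(3, 6), Rational(1, 2))), 13) = Add(Mul(6, Pow(9, Rational(1, 2))), 13) = Add(Mul(6, 3), 13) = Add(18, 13) = 31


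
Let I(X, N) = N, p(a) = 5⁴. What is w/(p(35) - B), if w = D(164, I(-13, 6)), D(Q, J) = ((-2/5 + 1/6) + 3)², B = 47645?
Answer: -6889/42318000 ≈ -0.00016279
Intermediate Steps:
p(a) = 625
D(Q, J) = 6889/900 (D(Q, J) = ((-2*⅕ + 1*(⅙)) + 3)² = ((-⅖ + ⅙) + 3)² = (-7/30 + 3)² = (83/30)² = 6889/900)
w = 6889/900 ≈ 7.6544
w/(p(35) - B) = 6889/(900*(625 - 1*47645)) = 6889/(900*(625 - 47645)) = (6889/900)/(-47020) = (6889/900)*(-1/47020) = -6889/42318000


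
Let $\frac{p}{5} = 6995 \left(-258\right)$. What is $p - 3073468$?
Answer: $-12097018$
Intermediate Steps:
$p = -9023550$ ($p = 5 \cdot 6995 \left(-258\right) = 5 \left(-1804710\right) = -9023550$)
$p - 3073468 = -9023550 - 3073468 = -12097018$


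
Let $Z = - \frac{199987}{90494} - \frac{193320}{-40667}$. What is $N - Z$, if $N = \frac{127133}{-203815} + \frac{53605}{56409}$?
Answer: $- \frac{93812968628901225941}{42310335101346031830} \approx -2.2173$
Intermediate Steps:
$N = \frac{3754057678}{11497000335}$ ($N = 127133 \left(- \frac{1}{203815}\right) + 53605 \cdot \frac{1}{56409} = - \frac{127133}{203815} + \frac{53605}{56409} = \frac{3754057678}{11497000335} \approx 0.32652$)
$Z = \frac{9361428751}{3680119498}$ ($Z = \left(-199987\right) \frac{1}{90494} - - \frac{193320}{40667} = - \frac{199987}{90494} + \frac{193320}{40667} = \frac{9361428751}{3680119498} \approx 2.5438$)
$N - Z = \frac{3754057678}{11497000335} - \frac{9361428751}{3680119498} = - \frac{93812968628901225941}{42310335101346031830}$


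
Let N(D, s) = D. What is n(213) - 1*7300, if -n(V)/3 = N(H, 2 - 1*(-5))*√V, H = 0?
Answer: -7300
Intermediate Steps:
n(V) = 0 (n(V) = -0*√V = -3*0 = 0)
n(213) - 1*7300 = 0 - 1*7300 = 0 - 7300 = -7300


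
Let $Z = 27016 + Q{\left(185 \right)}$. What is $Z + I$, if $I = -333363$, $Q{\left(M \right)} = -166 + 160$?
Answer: $-306353$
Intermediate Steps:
$Q{\left(M \right)} = -6$
$Z = 27010$ ($Z = 27016 - 6 = 27010$)
$Z + I = 27010 - 333363 = -306353$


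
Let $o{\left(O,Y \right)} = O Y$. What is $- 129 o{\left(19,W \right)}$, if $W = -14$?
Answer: $34314$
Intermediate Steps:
$- 129 o{\left(19,W \right)} = - 129 \cdot 19 \left(-14\right) = \left(-129\right) \left(-266\right) = 34314$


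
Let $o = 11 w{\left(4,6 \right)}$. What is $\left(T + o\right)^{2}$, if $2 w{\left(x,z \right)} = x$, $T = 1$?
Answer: $529$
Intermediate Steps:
$w{\left(x,z \right)} = \frac{x}{2}$
$o = 22$ ($o = 11 \cdot \frac{1}{2} \cdot 4 = 11 \cdot 2 = 22$)
$\left(T + o\right)^{2} = \left(1 + 22\right)^{2} = 23^{2} = 529$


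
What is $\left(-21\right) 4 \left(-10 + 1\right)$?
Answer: $756$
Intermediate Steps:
$\left(-21\right) 4 \left(-10 + 1\right) = \left(-84\right) \left(-9\right) = 756$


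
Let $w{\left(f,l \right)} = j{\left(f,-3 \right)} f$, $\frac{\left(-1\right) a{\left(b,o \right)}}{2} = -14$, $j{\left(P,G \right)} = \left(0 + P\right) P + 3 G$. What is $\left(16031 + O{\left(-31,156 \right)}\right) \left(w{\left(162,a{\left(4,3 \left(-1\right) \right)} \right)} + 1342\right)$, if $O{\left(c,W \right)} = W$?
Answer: $68817606044$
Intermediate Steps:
$j{\left(P,G \right)} = P^{2} + 3 G$ ($j{\left(P,G \right)} = P P + 3 G = P^{2} + 3 G$)
$a{\left(b,o \right)} = 28$ ($a{\left(b,o \right)} = \left(-2\right) \left(-14\right) = 28$)
$w{\left(f,l \right)} = f \left(-9 + f^{2}\right)$ ($w{\left(f,l \right)} = \left(f^{2} + 3 \left(-3\right)\right) f = \left(f^{2} - 9\right) f = \left(-9 + f^{2}\right) f = f \left(-9 + f^{2}\right)$)
$\left(16031 + O{\left(-31,156 \right)}\right) \left(w{\left(162,a{\left(4,3 \left(-1\right) \right)} \right)} + 1342\right) = \left(16031 + 156\right) \left(162 \left(-9 + 162^{2}\right) + 1342\right) = 16187 \left(162 \left(-9 + 26244\right) + 1342\right) = 16187 \left(162 \cdot 26235 + 1342\right) = 16187 \left(4250070 + 1342\right) = 16187 \cdot 4251412 = 68817606044$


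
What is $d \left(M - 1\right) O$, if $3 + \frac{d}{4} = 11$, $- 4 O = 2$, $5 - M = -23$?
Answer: $-432$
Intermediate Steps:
$M = 28$ ($M = 5 - -23 = 5 + 23 = 28$)
$O = - \frac{1}{2}$ ($O = \left(- \frac{1}{4}\right) 2 = - \frac{1}{2} \approx -0.5$)
$d = 32$ ($d = -12 + 4 \cdot 11 = -12 + 44 = 32$)
$d \left(M - 1\right) O = 32 \left(28 - 1\right) \left(- \frac{1}{2}\right) = 32 \cdot 27 \left(- \frac{1}{2}\right) = 864 \left(- \frac{1}{2}\right) = -432$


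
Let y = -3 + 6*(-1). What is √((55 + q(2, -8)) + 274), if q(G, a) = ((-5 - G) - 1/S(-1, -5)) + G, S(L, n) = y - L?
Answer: √5186/4 ≈ 18.003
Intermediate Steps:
y = -9 (y = -3 - 6 = -9)
S(L, n) = -9 - L
q(G, a) = -39/8 (q(G, a) = ((-5 - G) - 1/(-9 - 1*(-1))) + G = ((-5 - G) - 1/(-9 + 1)) + G = ((-5 - G) - 1/(-8)) + G = ((-5 - G) - 1*(-⅛)) + G = ((-5 - G) + ⅛) + G = (-39/8 - G) + G = -39/8)
√((55 + q(2, -8)) + 274) = √((55 - 39/8) + 274) = √(401/8 + 274) = √(2593/8) = √5186/4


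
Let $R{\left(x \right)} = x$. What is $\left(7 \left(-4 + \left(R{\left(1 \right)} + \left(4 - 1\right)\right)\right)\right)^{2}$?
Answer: $0$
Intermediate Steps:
$\left(7 \left(-4 + \left(R{\left(1 \right)} + \left(4 - 1\right)\right)\right)\right)^{2} = \left(7 \left(-4 + \left(1 + \left(4 - 1\right)\right)\right)\right)^{2} = \left(7 \left(-4 + \left(1 + 3\right)\right)\right)^{2} = \left(7 \left(-4 + 4\right)\right)^{2} = \left(7 \cdot 0\right)^{2} = 0^{2} = 0$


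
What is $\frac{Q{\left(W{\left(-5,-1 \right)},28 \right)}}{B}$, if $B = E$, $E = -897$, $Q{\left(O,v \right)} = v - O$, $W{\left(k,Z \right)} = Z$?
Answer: $- \frac{29}{897} \approx -0.03233$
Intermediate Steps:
$B = -897$
$\frac{Q{\left(W{\left(-5,-1 \right)},28 \right)}}{B} = \frac{28 - -1}{-897} = \left(28 + 1\right) \left(- \frac{1}{897}\right) = 29 \left(- \frac{1}{897}\right) = - \frac{29}{897}$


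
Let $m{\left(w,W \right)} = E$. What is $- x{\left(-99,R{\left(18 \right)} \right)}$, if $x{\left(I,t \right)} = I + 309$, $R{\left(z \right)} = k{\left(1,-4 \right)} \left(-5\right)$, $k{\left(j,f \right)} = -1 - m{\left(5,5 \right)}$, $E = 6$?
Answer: $-210$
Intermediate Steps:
$m{\left(w,W \right)} = 6$
$k{\left(j,f \right)} = -7$ ($k{\left(j,f \right)} = -1 - 6 = -7$)
$R{\left(z \right)} = 35$ ($R{\left(z \right)} = \left(-7\right) \left(-5\right) = 35$)
$x{\left(I,t \right)} = 309 + I$
$- x{\left(-99,R{\left(18 \right)} \right)} = - (309 - 99) = \left(-1\right) 210 = -210$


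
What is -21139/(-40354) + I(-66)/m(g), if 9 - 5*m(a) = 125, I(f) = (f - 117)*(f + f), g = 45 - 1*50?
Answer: -1217875999/1170266 ≈ -1040.7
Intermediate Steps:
g = -5 (g = 45 - 50 = -5)
I(f) = 2*f*(-117 + f) (I(f) = (-117 + f)*(2*f) = 2*f*(-117 + f))
m(a) = -116/5 (m(a) = 9/5 - ⅕*125 = 9/5 - 25 = -116/5)
-21139/(-40354) + I(-66)/m(g) = -21139/(-40354) + (2*(-66)*(-117 - 66))/(-116/5) = -21139*(-1/40354) + (2*(-66)*(-183))*(-5/116) = 21139/40354 + 24156*(-5/116) = 21139/40354 - 30195/29 = -1217875999/1170266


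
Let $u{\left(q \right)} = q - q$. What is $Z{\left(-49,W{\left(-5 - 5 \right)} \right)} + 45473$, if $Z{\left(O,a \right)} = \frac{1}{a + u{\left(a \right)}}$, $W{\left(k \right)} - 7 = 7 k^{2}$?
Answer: $\frac{32149412}{707} \approx 45473.0$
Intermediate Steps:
$u{\left(q \right)} = 0$
$W{\left(k \right)} = 7 + 7 k^{2}$
$Z{\left(O,a \right)} = \frac{1}{a}$ ($Z{\left(O,a \right)} = \frac{1}{a + 0} = \frac{1}{a}$)
$Z{\left(-49,W{\left(-5 - 5 \right)} \right)} + 45473 = \frac{1}{7 + 7 \left(-5 - 5\right)^{2}} + 45473 = \frac{1}{7 + 7 \left(-10\right)^{2}} + 45473 = \frac{1}{7 + 7 \cdot 100} + 45473 = \frac{1}{7 + 700} + 45473 = \frac{1}{707} + 45473 = \frac{32149412}{707}$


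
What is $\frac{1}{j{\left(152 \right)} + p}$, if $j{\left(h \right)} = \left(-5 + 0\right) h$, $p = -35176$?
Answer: $- \frac{1}{35936} \approx -2.7827 \cdot 10^{-5}$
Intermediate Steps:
$j{\left(h \right)} = - 5 h$
$\frac{1}{j{\left(152 \right)} + p} = \frac{1}{\left(-5\right) 152 - 35176} = \frac{1}{-760 - 35176} = \frac{1}{-35936} = - \frac{1}{35936}$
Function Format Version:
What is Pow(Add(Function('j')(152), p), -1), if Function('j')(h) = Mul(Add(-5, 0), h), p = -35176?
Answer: Rational(-1, 35936) ≈ -2.7827e-5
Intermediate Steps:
Function('j')(h) = Mul(-5, h)
Pow(Add(Function('j')(152), p), -1) = Pow(Add(Mul(-5, 152), -35176), -1) = Pow(Add(-760, -35176), -1) = Pow(-35936, -1) = Rational(-1, 35936)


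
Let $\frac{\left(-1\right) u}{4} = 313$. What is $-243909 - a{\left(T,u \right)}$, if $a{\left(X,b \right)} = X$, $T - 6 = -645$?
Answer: $-243270$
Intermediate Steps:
$u = -1252$ ($u = \left(-4\right) 313 = -1252$)
$T = -639$ ($T = 6 - 645 = -639$)
$-243909 - a{\left(T,u \right)} = -243909 - -639 = -243909 + 639 = -243270$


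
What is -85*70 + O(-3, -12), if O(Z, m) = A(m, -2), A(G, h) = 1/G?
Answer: -71401/12 ≈ -5950.1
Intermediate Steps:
O(Z, m) = 1/m
-85*70 + O(-3, -12) = -85*70 + 1/(-12) = -5950 - 1/12 = -71401/12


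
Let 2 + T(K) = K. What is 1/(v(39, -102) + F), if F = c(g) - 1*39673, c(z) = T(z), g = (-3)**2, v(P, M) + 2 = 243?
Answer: -1/39425 ≈ -2.5365e-5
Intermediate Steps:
v(P, M) = 241 (v(P, M) = -2 + 243 = 241)
g = 9
T(K) = -2 + K
c(z) = -2 + z
F = -39666 (F = (-2 + 9) - 1*39673 = 7 - 39673 = -39666)
1/(v(39, -102) + F) = 1/(241 - 39666) = 1/(-39425) = -1/39425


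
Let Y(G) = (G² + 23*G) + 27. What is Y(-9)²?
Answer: 9801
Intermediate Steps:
Y(G) = 27 + G² + 23*G
Y(-9)² = (27 + (-9)² + 23*(-9))² = (27 + 81 - 207)² = (-99)² = 9801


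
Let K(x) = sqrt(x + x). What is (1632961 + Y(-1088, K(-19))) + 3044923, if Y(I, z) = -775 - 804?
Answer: 4676305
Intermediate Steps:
K(x) = sqrt(2)*sqrt(x) (K(x) = sqrt(2*x) = sqrt(2)*sqrt(x))
Y(I, z) = -1579
(1632961 + Y(-1088, K(-19))) + 3044923 = (1632961 - 1579) + 3044923 = 1631382 + 3044923 = 4676305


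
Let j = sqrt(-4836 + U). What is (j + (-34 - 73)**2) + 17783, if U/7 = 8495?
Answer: 29232 + sqrt(54629) ≈ 29466.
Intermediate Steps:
U = 59465 (U = 7*8495 = 59465)
j = sqrt(54629) (j = sqrt(-4836 + 59465) = sqrt(54629) ≈ 233.73)
(j + (-34 - 73)**2) + 17783 = (sqrt(54629) + (-34 - 73)**2) + 17783 = (sqrt(54629) + (-107)**2) + 17783 = (sqrt(54629) + 11449) + 17783 = (11449 + sqrt(54629)) + 17783 = 29232 + sqrt(54629)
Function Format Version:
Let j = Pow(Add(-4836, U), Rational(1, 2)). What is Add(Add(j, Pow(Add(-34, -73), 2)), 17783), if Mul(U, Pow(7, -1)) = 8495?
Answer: Add(29232, Pow(54629, Rational(1, 2))) ≈ 29466.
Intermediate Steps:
U = 59465 (U = Mul(7, 8495) = 59465)
j = Pow(54629, Rational(1, 2)) (j = Pow(Add(-4836, 59465), Rational(1, 2)) = Pow(54629, Rational(1, 2)) ≈ 233.73)
Add(Add(j, Pow(Add(-34, -73), 2)), 17783) = Add(Add(Pow(54629, Rational(1, 2)), Pow(Add(-34, -73), 2)), 17783) = Add(Add(Pow(54629, Rational(1, 2)), Pow(-107, 2)), 17783) = Add(Add(Pow(54629, Rational(1, 2)), 11449), 17783) = Add(Add(11449, Pow(54629, Rational(1, 2))), 17783) = Add(29232, Pow(54629, Rational(1, 2)))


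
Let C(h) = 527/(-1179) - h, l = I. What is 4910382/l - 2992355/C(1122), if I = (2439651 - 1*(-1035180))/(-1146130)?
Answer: -495703635241762467/306564648421 ≈ -1.6170e+6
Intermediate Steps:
I = -3474831/1146130 (I = (2439651 + 1035180)*(-1/1146130) = 3474831*(-1/1146130) = -3474831/1146130 ≈ -3.0318)
l = -3474831/1146130 ≈ -3.0318
C(h) = -527/1179 - h (C(h) = 527*(-1/1179) - h = -527/1179 - h)
4910382/l - 2992355/C(1122) = 4910382/(-3474831/1146130) - 2992355/(-527/1179 - 1*1122) = 4910382*(-1146130/3474831) - 2992355/(-527/1179 - 1122) = -1875978707220/1158277 - 2992355/(-1323365/1179) = -1875978707220/1158277 - 2992355*(-1179/1323365) = -1875978707220/1158277 + 705597309/264673 = -495703635241762467/306564648421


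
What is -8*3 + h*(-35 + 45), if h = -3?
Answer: -54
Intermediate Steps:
-8*3 + h*(-35 + 45) = -8*3 - 3*(-35 + 45) = -24 - 3*10 = -24 - 30 = -54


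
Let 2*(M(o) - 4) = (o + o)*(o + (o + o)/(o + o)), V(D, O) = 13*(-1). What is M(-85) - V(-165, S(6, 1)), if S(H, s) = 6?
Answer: 7157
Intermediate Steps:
V(D, O) = -13
M(o) = 4 + o*(1 + o) (M(o) = 4 + ((o + o)*(o + (o + o)/(o + o)))/2 = 4 + ((2*o)*(o + (2*o)/((2*o))))/2 = 4 + ((2*o)*(o + (2*o)*(1/(2*o))))/2 = 4 + ((2*o)*(o + 1))/2 = 4 + ((2*o)*(1 + o))/2 = 4 + (2*o*(1 + o))/2 = 4 + o*(1 + o))
M(-85) - V(-165, S(6, 1)) = (4 - 85 + (-85)²) - 1*(-13) = (4 - 85 + 7225) + 13 = 7144 + 13 = 7157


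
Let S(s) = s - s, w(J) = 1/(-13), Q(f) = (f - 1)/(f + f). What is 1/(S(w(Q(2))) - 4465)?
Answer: -1/4465 ≈ -0.00022396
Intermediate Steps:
Q(f) = (-1 + f)/(2*f) (Q(f) = (-1 + f)/((2*f)) = (-1 + f)*(1/(2*f)) = (-1 + f)/(2*f))
w(J) = -1/13
S(s) = 0
1/(S(w(Q(2))) - 4465) = 1/(0 - 4465) = 1/(-4465) = -1/4465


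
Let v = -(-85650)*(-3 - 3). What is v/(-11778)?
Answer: 85650/1963 ≈ 43.632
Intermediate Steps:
v = -513900 (v = -(-85650)*(-6) = -17130*30 = -513900)
v/(-11778) = -513900/(-11778) = -513900*(-1/11778) = 85650/1963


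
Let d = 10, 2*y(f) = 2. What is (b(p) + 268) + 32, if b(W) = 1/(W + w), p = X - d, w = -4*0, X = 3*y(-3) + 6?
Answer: 299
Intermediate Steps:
y(f) = 1 (y(f) = (1/2)*2 = 1)
X = 9 (X = 3*1 + 6 = 3 + 6 = 9)
w = 0
p = -1 (p = 9 - 1*10 = 9 - 10 = -1)
b(W) = 1/W (b(W) = 1/(W + 0) = 1/W)
(b(p) + 268) + 32 = (1/(-1) + 268) + 32 = (-1 + 268) + 32 = 267 + 32 = 299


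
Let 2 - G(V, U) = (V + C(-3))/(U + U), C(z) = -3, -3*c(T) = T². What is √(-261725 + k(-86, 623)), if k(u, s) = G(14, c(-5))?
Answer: 9*I*√323114/10 ≈ 511.59*I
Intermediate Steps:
c(T) = -T²/3
G(V, U) = 2 - (-3 + V)/(2*U) (G(V, U) = 2 - (V - 3)/(U + U) = 2 - (-3 + V)/(2*U))
k(u, s) = 133/50 (k(u, s) = (3 - 1*14 + 4*(-⅓*(-5)²))/(2*((-⅓*(-5)²))) = (3 - 14 + 4*(-⅓*25))/(2*((-⅓*25))) = (3 - 14 + 4*(-25/3))/(2*(-25/3)) = (½)*(-3/25)*(3 - 14 - 100/3) = (½)*(-3/25)*(-133/3) = 133/50)
√(-261725 + k(-86, 623)) = √(-261725 + 133/50) = √(-13086117/50) = 9*I*√323114/10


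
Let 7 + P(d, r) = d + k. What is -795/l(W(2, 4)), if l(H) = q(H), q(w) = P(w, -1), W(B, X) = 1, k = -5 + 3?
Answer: 795/8 ≈ 99.375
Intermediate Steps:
k = -2
P(d, r) = -9 + d (P(d, r) = -7 + (d - 2) = -7 + (-2 + d) = -9 + d)
q(w) = -9 + w
l(H) = -9 + H
-795/l(W(2, 4)) = -795/(-9 + 1) = -795/(-8) = -795*(-⅛) = 795/8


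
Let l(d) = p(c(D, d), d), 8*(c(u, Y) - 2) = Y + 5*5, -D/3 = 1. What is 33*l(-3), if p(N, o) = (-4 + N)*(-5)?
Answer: -495/4 ≈ -123.75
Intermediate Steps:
D = -3 (D = -3*1 = -3)
c(u, Y) = 41/8 + Y/8 (c(u, Y) = 2 + (Y + 5*5)/8 = 2 + (Y + 25)/8 = 2 + (25 + Y)/8 = 2 + (25/8 + Y/8) = 41/8 + Y/8)
p(N, o) = 20 - 5*N
l(d) = -45/8 - 5*d/8 (l(d) = 20 - 5*(41/8 + d/8) = 20 + (-205/8 - 5*d/8) = -45/8 - 5*d/8)
33*l(-3) = 33*(-45/8 - 5/8*(-3)) = 33*(-45/8 + 15/8) = 33*(-15/4) = -495/4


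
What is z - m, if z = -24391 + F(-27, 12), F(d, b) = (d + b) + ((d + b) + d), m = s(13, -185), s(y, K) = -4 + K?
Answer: -24259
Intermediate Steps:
m = -189 (m = -4 - 185 = -189)
F(d, b) = 2*b + 3*d (F(d, b) = (b + d) + ((b + d) + d) = (b + d) + (b + 2*d) = 2*b + 3*d)
z = -24448 (z = -24391 + (2*12 + 3*(-27)) = -24391 + (24 - 81) = -24391 - 57 = -24448)
z - m = -24448 - 1*(-189) = -24448 + 189 = -24259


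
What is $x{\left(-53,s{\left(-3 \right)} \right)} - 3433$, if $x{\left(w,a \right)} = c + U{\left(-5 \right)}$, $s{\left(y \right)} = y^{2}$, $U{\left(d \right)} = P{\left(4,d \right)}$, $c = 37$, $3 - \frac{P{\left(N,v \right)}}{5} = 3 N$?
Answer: $-3441$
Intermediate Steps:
$P{\left(N,v \right)} = 15 - 15 N$ ($P{\left(N,v \right)} = 15 - 5 \cdot 3 N = 15 - 15 N$)
$U{\left(d \right)} = -45$ ($U{\left(d \right)} = 15 - 60 = -45$)
$x{\left(w,a \right)} = -8$ ($x{\left(w,a \right)} = 37 - 45 = -8$)
$x{\left(-53,s{\left(-3 \right)} \right)} - 3433 = -8 - 3433 = -3441$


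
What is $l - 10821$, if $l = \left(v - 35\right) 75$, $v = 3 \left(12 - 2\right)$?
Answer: $-11196$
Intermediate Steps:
$v = 30$ ($v = 3 \left(12 - 2\right) = 3 \cdot 10 = 30$)
$l = -375$ ($l = \left(30 - 35\right) 75 = \left(-5\right) 75 = -375$)
$l - 10821 = -375 - 10821 = -11196$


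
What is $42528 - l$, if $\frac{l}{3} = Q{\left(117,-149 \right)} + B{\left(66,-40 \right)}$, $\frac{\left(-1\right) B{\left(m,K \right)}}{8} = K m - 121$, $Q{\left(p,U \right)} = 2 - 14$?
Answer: $-23700$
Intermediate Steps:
$Q{\left(p,U \right)} = -12$
$B{\left(m,K \right)} = 968 - 8 K m$ ($B{\left(m,K \right)} = - 8 \left(K m - 121\right) = - 8 \left(-121 + K m\right) = 968 - 8 K m$)
$l = 66228$ ($l = 3 \left(-12 - \left(-968 - 21120\right)\right) = 3 \left(-12 + \left(968 + 21120\right)\right) = 3 \left(-12 + 22088\right) = 3 \cdot 22076 = 66228$)
$42528 - l = 42528 - 66228 = -23700$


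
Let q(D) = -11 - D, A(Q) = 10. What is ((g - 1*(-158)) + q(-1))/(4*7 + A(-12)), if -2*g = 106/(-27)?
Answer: 4049/1026 ≈ 3.9464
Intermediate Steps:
g = 53/27 (g = -53/(-27) = -53*(-1)/27 = -½*(-106/27) = 53/27 ≈ 1.9630)
((g - 1*(-158)) + q(-1))/(4*7 + A(-12)) = ((53/27 - 1*(-158)) + (-11 - 1*(-1)))/(4*7 + 10) = ((53/27 + 158) + (-11 + 1))/(28 + 10) = (4319/27 - 10)/38 = (4049/27)*(1/38) = 4049/1026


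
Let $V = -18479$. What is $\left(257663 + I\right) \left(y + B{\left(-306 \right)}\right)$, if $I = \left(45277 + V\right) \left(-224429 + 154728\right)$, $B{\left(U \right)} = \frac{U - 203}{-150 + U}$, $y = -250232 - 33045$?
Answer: $\frac{241243668513712205}{456} \approx 5.2904 \cdot 10^{14}$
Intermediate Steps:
$y = -283277$ ($y = -250232 - 33045 = -283277$)
$B{\left(U \right)} = \frac{-203 + U}{-150 + U}$
$I = -1867847398$ ($I = \left(45277 - 18479\right) \left(-224429 + 154728\right) = 26798 \left(-69701\right) = -1867847398$)
$\left(257663 + I\right) \left(y + B{\left(-306 \right)}\right) = \left(257663 - 1867847398\right) \left(-283277 + \frac{-203 - 306}{-150 - 306}\right) = - 1867589735 \left(-283277 + \frac{1}{-456} \left(-509\right)\right) = - 1867589735 \left(-283277 - - \frac{509}{456}\right) = - 1867589735 \left(-283277 + \frac{509}{456}\right) = \left(-1867589735\right) \left(- \frac{129173803}{456}\right) = \frac{241243668513712205}{456}$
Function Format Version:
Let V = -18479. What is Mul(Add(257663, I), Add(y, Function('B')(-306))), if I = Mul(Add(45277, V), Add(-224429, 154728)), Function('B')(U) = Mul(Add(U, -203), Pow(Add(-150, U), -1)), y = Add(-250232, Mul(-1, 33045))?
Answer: Rational(241243668513712205, 456) ≈ 5.2904e+14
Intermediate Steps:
y = -283277 (y = Add(-250232, -33045) = -283277)
Function('B')(U) = Mul(Pow(Add(-150, U), -1), Add(-203, U)) (Function('B')(U) = Mul(Add(-203, U), Pow(Add(-150, U), -1)) = Mul(Pow(Add(-150, U), -1), Add(-203, U)))
I = -1867847398 (I = Mul(Add(45277, -18479), Add(-224429, 154728)) = Mul(26798, -69701) = -1867847398)
Mul(Add(257663, I), Add(y, Function('B')(-306))) = Mul(Add(257663, -1867847398), Add(-283277, Mul(Pow(Add(-150, -306), -1), Add(-203, -306)))) = Mul(-1867589735, Add(-283277, Mul(Pow(-456, -1), -509))) = Mul(-1867589735, Add(-283277, Mul(Rational(-1, 456), -509))) = Mul(-1867589735, Add(-283277, Rational(509, 456))) = Mul(-1867589735, Rational(-129173803, 456)) = Rational(241243668513712205, 456)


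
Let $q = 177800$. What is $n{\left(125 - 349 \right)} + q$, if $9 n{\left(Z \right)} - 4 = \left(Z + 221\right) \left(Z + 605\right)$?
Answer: $\frac{1599061}{9} \approx 1.7767 \cdot 10^{5}$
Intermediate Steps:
$n{\left(Z \right)} = \frac{4}{9} + \frac{\left(221 + Z\right) \left(605 + Z\right)}{9}$ ($n{\left(Z \right)} = \frac{4}{9} + \frac{\left(Z + 221\right) \left(Z + 605\right)}{9} = \frac{4}{9} + \frac{\left(221 + Z\right) \left(605 + Z\right)}{9}$)
$n{\left(125 - 349 \right)} + q = \left(\frac{133709}{9} + \frac{\left(125 - 349\right)^{2}}{9} + \frac{826 \left(125 - 349\right)}{9}\right) + 177800 = \left(\frac{133709}{9} + \frac{\left(-224\right)^{2}}{9} + \frac{826}{9} \left(-224\right)\right) + 177800 = \left(\frac{133709}{9} + \frac{1}{9} \cdot 50176 - \frac{185024}{9}\right) + 177800 = \left(\frac{133709}{9} + \frac{50176}{9} - \frac{185024}{9}\right) + 177800 = - \frac{1139}{9} + 177800 = \frac{1599061}{9}$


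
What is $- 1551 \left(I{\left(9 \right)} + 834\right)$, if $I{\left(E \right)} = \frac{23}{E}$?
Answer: $- \frac{3892493}{3} \approx -1.2975 \cdot 10^{6}$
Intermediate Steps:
$- 1551 \left(I{\left(9 \right)} + 834\right) = - 1551 \left(\frac{23}{9} + 834\right) = \left(-1551\right) \frac{7529}{9} = - \frac{3892493}{3}$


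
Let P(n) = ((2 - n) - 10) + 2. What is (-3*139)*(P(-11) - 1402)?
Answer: 582549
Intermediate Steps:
P(n) = -6 - n (P(n) = (-8 - n) + 2 = -6 - n)
(-3*139)*(P(-11) - 1402) = (-3*139)*((-6 - 1*(-11)) - 1402) = -417*((-6 + 11) - 1402) = -417*(5 - 1402) = -417*(-1397) = 582549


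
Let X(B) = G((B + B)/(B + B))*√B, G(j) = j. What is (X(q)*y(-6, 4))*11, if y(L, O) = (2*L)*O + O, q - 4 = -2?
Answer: -484*√2 ≈ -684.48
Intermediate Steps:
q = 2 (q = 4 - 2 = 2)
y(L, O) = O + 2*L*O (y(L, O) = 2*L*O + O = O + 2*L*O)
X(B) = √B (X(B) = ((B + B)/(B + B))*√B = ((2*B)/((2*B)))*√B = ((2*B)*(1/(2*B)))*√B = 1*√B = √B)
(X(q)*y(-6, 4))*11 = (√2*(4*(1 + 2*(-6))))*11 = (√2*(4*(1 - 12)))*11 = (√2*(4*(-11)))*11 = (√2*(-44))*11 = -44*√2*11 = -484*√2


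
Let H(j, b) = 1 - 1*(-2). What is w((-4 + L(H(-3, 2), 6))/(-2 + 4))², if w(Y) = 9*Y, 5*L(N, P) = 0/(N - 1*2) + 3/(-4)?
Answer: 558009/1600 ≈ 348.76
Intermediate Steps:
H(j, b) = 3 (H(j, b) = 1 + 2 = 3)
L(N, P) = -3/20 (L(N, P) = (0/(N - 1*2) + 3/(-4))/5 = (0/(N - 2) + 3*(-¼))/5 = (0/(-2 + N) - ¾)/5 = (0 - ¾)/5 = (⅕)*(-¾) = -3/20)
w((-4 + L(H(-3, 2), 6))/(-2 + 4))² = (9*((-4 - 3/20)/(-2 + 4)))² = (9*(-83/20/2))² = (9*(-83/20*½))² = (9*(-83/40))² = (-747/40)² = 558009/1600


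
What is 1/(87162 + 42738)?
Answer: 1/129900 ≈ 7.6982e-6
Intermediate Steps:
1/(87162 + 42738) = 1/129900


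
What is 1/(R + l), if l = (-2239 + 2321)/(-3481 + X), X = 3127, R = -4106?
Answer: -177/726803 ≈ -0.00024353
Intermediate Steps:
l = -41/177 (l = (-2239 + 2321)/(-3481 + 3127) = 82/(-354) = 82*(-1/354) = -41/177 ≈ -0.23164)
1/(R + l) = 1/(-4106 - 41/177) = 1/(-726803/177) = -177/726803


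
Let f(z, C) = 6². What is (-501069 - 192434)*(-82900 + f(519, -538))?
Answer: 57466432592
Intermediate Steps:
f(z, C) = 36
(-501069 - 192434)*(-82900 + f(519, -538)) = (-501069 - 192434)*(-82900 + 36) = -693503*(-82864) = 57466432592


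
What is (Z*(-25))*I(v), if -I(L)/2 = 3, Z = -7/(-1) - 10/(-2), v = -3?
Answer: 1800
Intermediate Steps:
Z = 12 (Z = -7*(-1) - 10*(-1/2) = 7 + 5 = 12)
I(L) = -6 (I(L) = -2*3 = -6)
(Z*(-25))*I(v) = (12*(-25))*(-6) = -300*(-6) = 1800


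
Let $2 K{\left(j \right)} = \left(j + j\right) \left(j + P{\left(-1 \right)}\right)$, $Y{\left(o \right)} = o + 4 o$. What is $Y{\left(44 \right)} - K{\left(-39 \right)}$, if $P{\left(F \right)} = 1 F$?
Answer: $-1340$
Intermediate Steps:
$P{\left(F \right)} = F$
$Y{\left(o \right)} = 5 o$
$K{\left(j \right)} = j \left(-1 + j\right)$ ($K{\left(j \right)} = \frac{\left(j + j\right) \left(j - 1\right)}{2} = \frac{2 j \left(-1 + j\right)}{2} = j \left(-1 + j\right)$)
$Y{\left(44 \right)} - K{\left(-39 \right)} = 5 \cdot 44 - - 39 \left(-1 - 39\right) = 220 - \left(-39\right) \left(-40\right) = 220 - 1560 = -1340$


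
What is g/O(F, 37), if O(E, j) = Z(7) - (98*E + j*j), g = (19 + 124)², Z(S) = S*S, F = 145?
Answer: -20449/15530 ≈ -1.3167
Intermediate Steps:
Z(S) = S²
g = 20449 (g = 143² = 20449)
O(E, j) = 49 - j² - 98*E (O(E, j) = 7² - (98*E + j*j) = 49 - (98*E + j²) = 49 - (j² + 98*E) = 49 + (-j² - 98*E) = 49 - j² - 98*E)
g/O(F, 37) = 20449/(49 - 1*37² - 98*145) = 20449/(49 - 1*1369 - 14210) = 20449/(49 - 1369 - 14210) = 20449/(-15530) = 20449*(-1/15530) = -20449/15530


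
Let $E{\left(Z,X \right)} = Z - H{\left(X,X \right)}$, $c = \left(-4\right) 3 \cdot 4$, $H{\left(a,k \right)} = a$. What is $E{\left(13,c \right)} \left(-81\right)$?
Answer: $-4941$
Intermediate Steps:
$c = -48$ ($c = \left(-12\right) 4 = -48$)
$E{\left(Z,X \right)} = Z - X$
$E{\left(13,c \right)} \left(-81\right) = \left(13 - -48\right) \left(-81\right) = \left(13 + 48\right) \left(-81\right) = 61 \left(-81\right) = -4941$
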